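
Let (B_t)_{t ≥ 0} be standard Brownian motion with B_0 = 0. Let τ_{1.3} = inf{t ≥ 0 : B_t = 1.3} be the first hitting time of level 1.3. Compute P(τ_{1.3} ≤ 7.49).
P(τ_{1.3} ≤ 7.49) = 2(1 − Φ(1.3/√7.49)) = 2(1 − Φ(0.4750)) ≈ 0.6348

By the reflection principle for standard BM, P(τ_b ≤ t) = 2 · P(B_t ≥ b). Since B_t ~ N(0, t), P(B_t ≥ 1.3) = 1 − Φ(1.3/√t) = 1 − Φ(1.3/√7.49) = 1 − Φ(0.4750) ≈ 0.31739. Doubling: P(τ_{1.3} ≤ 7.49) ≈ 2 · 0.31739 = 0.63478 ≈ 0.6348.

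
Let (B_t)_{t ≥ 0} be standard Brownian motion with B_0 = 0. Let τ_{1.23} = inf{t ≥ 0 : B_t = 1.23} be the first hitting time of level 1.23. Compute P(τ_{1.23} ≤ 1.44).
P(τ_{1.23} ≤ 1.44) = 2(1 − Φ(1.23/√1.44)) = 2(1 − Φ(1.0250)) ≈ 0.3054

By the reflection principle for standard BM, P(τ_b ≤ t) = 2 · P(B_t ≥ b). Since B_t ~ N(0, t), P(B_t ≥ 1.23) = 1 − Φ(1.23/√t) = 1 − Φ(1.23/√1.44) = 1 − Φ(1.0250) ≈ 0.15268. Doubling: P(τ_{1.23} ≤ 1.44) ≈ 2 · 0.15268 = 0.30536 ≈ 0.3054.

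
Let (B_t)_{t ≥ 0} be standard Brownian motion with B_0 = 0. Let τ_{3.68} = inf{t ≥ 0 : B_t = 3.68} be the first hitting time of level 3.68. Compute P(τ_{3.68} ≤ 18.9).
P(τ_{3.68} ≤ 18.9) = 2(1 − Φ(3.68/√18.9)) = 2(1 − Φ(0.8465)) ≈ 0.3973

By the reflection principle for standard BM, P(τ_b ≤ t) = 2 · P(B_t ≥ b). Since B_t ~ N(0, t), P(B_t ≥ 3.68) = 1 − Φ(3.68/√t) = 1 − Φ(3.68/√18.9) = 1 − Φ(0.8465) ≈ 0.19864. Doubling: P(τ_{3.68} ≤ 18.9) ≈ 2 · 0.19864 = 0.39728 ≈ 0.3973.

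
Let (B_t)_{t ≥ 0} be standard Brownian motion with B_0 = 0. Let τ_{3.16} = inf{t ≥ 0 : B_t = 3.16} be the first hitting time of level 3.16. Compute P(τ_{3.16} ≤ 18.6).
P(τ_{3.16} ≤ 18.6) = 2(1 − Φ(3.16/√18.6)) = 2(1 − Φ(0.7327)) ≈ 0.4637

By the reflection principle for standard BM, P(τ_b ≤ t) = 2 · P(B_t ≥ b). Since B_t ~ N(0, t), P(B_t ≥ 3.16) = 1 − Φ(3.16/√t) = 1 − Φ(3.16/√18.6) = 1 − Φ(0.7327) ≈ 0.23187. Doubling: P(τ_{3.16} ≤ 18.6) ≈ 2 · 0.23187 = 0.46374 ≈ 0.4637.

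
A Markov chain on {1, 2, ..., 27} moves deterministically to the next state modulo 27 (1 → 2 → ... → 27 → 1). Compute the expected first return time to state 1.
E[T_1 | X_0 = 1] = 27

The chain cycles deterministically, so starting at state 1 it returns in exactly 27 steps. Equivalently, the stationary distribution is uniform π_j = 1/27 for every state j, so by Kac's formula E[T_1] = 1/π_1 = 27.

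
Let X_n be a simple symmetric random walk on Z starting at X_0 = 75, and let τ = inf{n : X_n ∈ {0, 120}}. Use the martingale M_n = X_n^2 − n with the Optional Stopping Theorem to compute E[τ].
E[τ] = 3375

M_n = X_n^2 − n is a martingale (since E[X_{n+1}^2 | F_n] = X_n^2 + 1). By OST (τ has finite mean in a bounded region), E[M_τ] = E[M_0] = X_0^2 − 0 = 75^2 = 5625. Also E[M_τ] = E[X_τ^2] − E[τ]. The walk exits at 0 or 120, with P(hit 120 first) = 75/120, so E[X_τ^2] = 120^2 · 75/120 + 0 = 9000. Thus E[τ] = E[X_τ^2] − E[M_τ] = 9000 − 5625 = 3375 = 75(120 − 75) = 3375.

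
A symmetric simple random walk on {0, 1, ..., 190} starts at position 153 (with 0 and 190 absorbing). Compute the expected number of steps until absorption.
E[τ | X_0 = 153] = 5661

Let v_k = E[τ | X_0 = k]. Boundary: v_0 = v_190 = 0. Recurrence: v_k = 1 + (v_{k-1} + v_{k+1})/2 for 1 ≤ k ≤ 189. The particular solution to v_k − (v_{k-1} + v_{k+1})/2 = 1 is v_k = −k^2. Adding homogeneous solution A + B k and matching boundaries gives v_k = k (190 − k). Substituting k = 153: v_153 = 153 · 37 = 5661.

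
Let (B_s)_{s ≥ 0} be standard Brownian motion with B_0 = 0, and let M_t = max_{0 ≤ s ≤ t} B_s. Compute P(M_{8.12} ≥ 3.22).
P(M_{8.12} ≥ 3.22) = 2·P(B_{8.12} ≥ 3.22) = 2(1 − Φ(3.22/√8.12)) ≈ 0.2585

By the reflection principle for Brownian motion, P(M_t ≥ a) = 2 · P(B_t ≥ a) for a ≥ 0. Since B_t ~ N(0, t), P(B_t ≥ 3.22) = 1 − Φ(3.22/√t) = 1 − Φ(3.22/√8.12) = 1 − Φ(1.1300). So
  P(M_{8.12} ≥ 3.22) = 2(1 − Φ(1.1300)) ≈ 0.2585.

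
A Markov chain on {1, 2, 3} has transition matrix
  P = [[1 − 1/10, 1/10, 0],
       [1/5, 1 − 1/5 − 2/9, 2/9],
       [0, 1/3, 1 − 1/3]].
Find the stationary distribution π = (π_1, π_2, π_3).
π = (6/11, 3/11, 2/11)

This is a birth-death chain on three states, which satisfies detailed balance: π_1 · P_{12} = π_2 · P_{21} and π_2 · P_{23} = π_3 · P_{32}.
From π_1 · 1/10 = π_2 · 1/5: π_2/π_1 = (1/10)/(1/5) = 1/2.
From π_2 · 2/9 = π_3 · 1/3: π_3/π_2 = (2/9)/(1/3) = 2/3.
Take π_1 proportional to 1; then unnormalized π = (1, 1/2, 1/3). Normalize by dividing by the sum 11/6:
  π = (6/11, 3/11, 2/11).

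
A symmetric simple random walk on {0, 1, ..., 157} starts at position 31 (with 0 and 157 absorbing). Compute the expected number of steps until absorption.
E[τ | X_0 = 31] = 3906

Let v_k = E[τ | X_0 = k]. Boundary: v_0 = v_157 = 0. Recurrence: v_k = 1 + (v_{k-1} + v_{k+1})/2 for 1 ≤ k ≤ 156. The particular solution to v_k − (v_{k-1} + v_{k+1})/2 = 1 is v_k = −k^2. Adding homogeneous solution A + B k and matching boundaries gives v_k = k (157 − k). Substituting k = 31: v_31 = 31 · 126 = 3906.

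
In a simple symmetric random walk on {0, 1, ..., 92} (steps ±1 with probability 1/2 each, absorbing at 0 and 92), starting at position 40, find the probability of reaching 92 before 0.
P(hit 92 before 0) = 40/92 = 10/23

Let u_k = P(hit 92 before 0 | start at k). Then u_0 = 0, u_92 = 1, and u_k = u_{k-1}/2 + u_{k+1}/2 for 1 ≤ k ≤ 91. This harmonic recurrence is solved by u_k = k/92, giving u_40 = 40/92 = 10/23.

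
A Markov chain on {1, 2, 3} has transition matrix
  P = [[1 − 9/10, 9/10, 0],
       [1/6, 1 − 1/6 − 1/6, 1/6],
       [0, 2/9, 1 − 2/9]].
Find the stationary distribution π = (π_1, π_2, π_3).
π = (20/209, 108/209, 81/209)

This is a birth-death chain on three states, which satisfies detailed balance: π_1 · P_{12} = π_2 · P_{21} and π_2 · P_{23} = π_3 · P_{32}.
From π_1 · 9/10 = π_2 · 1/6: π_2/π_1 = (9/10)/(1/6) = 27/5.
From π_2 · 1/6 = π_3 · 2/9: π_3/π_2 = (1/6)/(2/9) = 3/4.
Take π_1 proportional to 1; then unnormalized π = (1, 27/5, 81/20). Normalize by dividing by the sum 209/20:
  π = (20/209, 108/209, 81/209).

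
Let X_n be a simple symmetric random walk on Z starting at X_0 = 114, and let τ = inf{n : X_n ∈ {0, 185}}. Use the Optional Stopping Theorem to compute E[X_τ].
E[X_τ] = 114

X_n is a martingale and τ is a bounded-mean stopping time (indeed τ is finite a.s. with bounded expectation since the walk is in a bounded region). By the OST, E[X_τ] = E[X_0] = 114. Equivalently: E[X_τ] = 185 · P(hit 185 first) + 0 · P(hit 0 first) = 185 · (114/185) = 114.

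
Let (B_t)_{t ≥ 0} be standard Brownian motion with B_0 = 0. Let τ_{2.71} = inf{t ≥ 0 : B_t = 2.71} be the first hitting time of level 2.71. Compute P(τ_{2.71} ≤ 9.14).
P(τ_{2.71} ≤ 9.14) = 2(1 − Φ(2.71/√9.14)) = 2(1 − Φ(0.8964)) ≈ 0.3700

By the reflection principle for standard BM, P(τ_b ≤ t) = 2 · P(B_t ≥ b). Since B_t ~ N(0, t), P(B_t ≥ 2.71) = 1 − Φ(2.71/√t) = 1 − Φ(2.71/√9.14) = 1 − Φ(0.8964) ≈ 0.18502. Doubling: P(τ_{2.71} ≤ 9.14) ≈ 2 · 0.18502 = 0.37004 ≈ 0.3700.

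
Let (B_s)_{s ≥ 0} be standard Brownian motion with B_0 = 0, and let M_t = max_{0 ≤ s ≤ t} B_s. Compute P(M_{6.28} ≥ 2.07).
P(M_{6.28} ≥ 2.07) = 2·P(B_{6.28} ≥ 2.07) = 2(1 − Φ(2.07/√6.28)) ≈ 0.4088

By the reflection principle for Brownian motion, P(M_t ≥ a) = 2 · P(B_t ≥ a) for a ≥ 0. Since B_t ~ N(0, t), P(B_t ≥ 2.07) = 1 − Φ(2.07/√t) = 1 − Φ(2.07/√6.28) = 1 − Φ(0.8260). So
  P(M_{6.28} ≥ 2.07) = 2(1 − Φ(0.8260)) ≈ 0.4088.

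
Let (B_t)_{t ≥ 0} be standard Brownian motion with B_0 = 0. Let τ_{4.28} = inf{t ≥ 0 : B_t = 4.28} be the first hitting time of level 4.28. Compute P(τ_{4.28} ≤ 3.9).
P(τ_{4.28} ≤ 3.9) = 2(1 − Φ(4.28/√3.9)) = 2(1 − Φ(2.1673)) ≈ 0.0302

By the reflection principle for standard BM, P(τ_b ≤ t) = 2 · P(B_t ≥ b). Since B_t ~ N(0, t), P(B_t ≥ 4.28) = 1 − Φ(4.28/√t) = 1 − Φ(4.28/√3.9) = 1 − Φ(2.1673) ≈ 0.01511. Doubling: P(τ_{4.28} ≤ 3.9) ≈ 2 · 0.01511 = 0.03022 ≈ 0.0302.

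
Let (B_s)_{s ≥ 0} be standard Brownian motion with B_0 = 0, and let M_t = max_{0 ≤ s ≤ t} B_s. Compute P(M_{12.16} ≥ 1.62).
P(M_{12.16} ≥ 1.62) = 2·P(B_{12.16} ≥ 1.62) = 2(1 − Φ(1.62/√12.16)) ≈ 0.6422

By the reflection principle for Brownian motion, P(M_t ≥ a) = 2 · P(B_t ≥ a) for a ≥ 0. Since B_t ~ N(0, t), P(B_t ≥ 1.62) = 1 − Φ(1.62/√t) = 1 − Φ(1.62/√12.16) = 1 − Φ(0.4646). So
  P(M_{12.16} ≥ 1.62) = 2(1 − Φ(0.4646)) ≈ 0.6422.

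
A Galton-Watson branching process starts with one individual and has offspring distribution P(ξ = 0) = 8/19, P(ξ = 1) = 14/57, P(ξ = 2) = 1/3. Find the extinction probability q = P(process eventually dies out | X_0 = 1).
q = 1

Mean offspring μ = 0·8/19 + 1·14/57 + 2·1/3 = 52/57 ≤ 1. For μ ≤ 1 with offspring not concentrated at 1, the Galton-Watson process goes extinct almost surely, so q = 1.
(Algebraic check: The pgf is f(s) = 8/19 + 14/57·s + 1/3·s². The extinction probability q is the smallest fixed point of f in [0, 1]. Setting s = f(s):
  1/3·s² + (14/57 − 1)·s + 8/19 = 0
  1/3·s² − (8/19 + 1/3)·s + 8/19 = 0
which factors as (s − 1)·(1/3·s − 8/19) = 0, giving roots s = 1 and s = (8/19)/(1/3) = 24/19. Since 24/19 ≥ 1, the smallest root in [0, 1] is s = 1.)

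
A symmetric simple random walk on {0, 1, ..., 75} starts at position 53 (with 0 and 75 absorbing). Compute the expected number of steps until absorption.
E[τ | X_0 = 53] = 1166

Let v_k = E[τ | X_0 = k]. Boundary: v_0 = v_75 = 0. Recurrence: v_k = 1 + (v_{k-1} + v_{k+1})/2 for 1 ≤ k ≤ 74. The particular solution to v_k − (v_{k-1} + v_{k+1})/2 = 1 is v_k = −k^2. Adding homogeneous solution A + B k and matching boundaries gives v_k = k (75 − k). Substituting k = 53: v_53 = 53 · 22 = 1166.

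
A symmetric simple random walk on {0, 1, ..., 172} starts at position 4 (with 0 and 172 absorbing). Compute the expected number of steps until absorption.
E[τ | X_0 = 4] = 672

Let v_k = E[τ | X_0 = k]. Boundary: v_0 = v_172 = 0. Recurrence: v_k = 1 + (v_{k-1} + v_{k+1})/2 for 1 ≤ k ≤ 171. The particular solution to v_k − (v_{k-1} + v_{k+1})/2 = 1 is v_k = −k^2. Adding homogeneous solution A + B k and matching boundaries gives v_k = k (172 − k). Substituting k = 4: v_4 = 4 · 168 = 672.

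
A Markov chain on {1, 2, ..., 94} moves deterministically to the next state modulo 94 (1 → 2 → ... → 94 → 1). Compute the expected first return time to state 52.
E[T_52 | X_0 = 52] = 94

The chain cycles deterministically, so starting at state 52 it returns in exactly 94 steps. Equivalently, the stationary distribution is uniform π_j = 1/94 for every state j, so by Kac's formula E[T_52] = 1/π_52 = 94.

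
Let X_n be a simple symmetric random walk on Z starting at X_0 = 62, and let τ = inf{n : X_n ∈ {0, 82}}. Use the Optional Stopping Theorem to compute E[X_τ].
E[X_τ] = 62

X_n is a martingale and τ is a bounded-mean stopping time (indeed τ is finite a.s. with bounded expectation since the walk is in a bounded region). By the OST, E[X_τ] = E[X_0] = 62. Equivalently: E[X_τ] = 82 · P(hit 82 first) + 0 · P(hit 0 first) = 82 · (62/82) = 62.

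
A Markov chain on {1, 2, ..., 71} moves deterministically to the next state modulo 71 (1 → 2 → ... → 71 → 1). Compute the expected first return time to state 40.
E[T_40 | X_0 = 40] = 71

The chain cycles deterministically, so starting at state 40 it returns in exactly 71 steps. Equivalently, the stationary distribution is uniform π_j = 1/71 for every state j, so by Kac's formula E[T_40] = 1/π_40 = 71.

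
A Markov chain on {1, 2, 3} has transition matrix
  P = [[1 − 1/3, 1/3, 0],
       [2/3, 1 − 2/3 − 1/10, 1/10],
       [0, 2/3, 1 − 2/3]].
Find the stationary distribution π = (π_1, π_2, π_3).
π = (40/63, 20/63, 1/21)

This is a birth-death chain on three states, which satisfies detailed balance: π_1 · P_{12} = π_2 · P_{21} and π_2 · P_{23} = π_3 · P_{32}.
From π_1 · 1/3 = π_2 · 2/3: π_2/π_1 = (1/3)/(2/3) = 1/2.
From π_2 · 1/10 = π_3 · 2/3: π_3/π_2 = (1/10)/(2/3) = 3/20.
Take π_1 proportional to 1; then unnormalized π = (1, 1/2, 3/40). Normalize by dividing by the sum 63/40:
  π = (40/63, 20/63, 1/21).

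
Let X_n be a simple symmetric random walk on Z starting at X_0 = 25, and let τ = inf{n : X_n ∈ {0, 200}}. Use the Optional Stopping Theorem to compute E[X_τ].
E[X_τ] = 25

X_n is a martingale and τ is a bounded-mean stopping time (indeed τ is finite a.s. with bounded expectation since the walk is in a bounded region). By the OST, E[X_τ] = E[X_0] = 25. Equivalently: E[X_τ] = 200 · P(hit 200 first) + 0 · P(hit 0 first) = 200 · (25/200) = 25.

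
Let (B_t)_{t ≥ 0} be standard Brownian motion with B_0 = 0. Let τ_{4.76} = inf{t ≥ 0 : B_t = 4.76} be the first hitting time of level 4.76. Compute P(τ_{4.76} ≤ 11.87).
P(τ_{4.76} ≤ 11.87) = 2(1 − Φ(4.76/√11.87)) = 2(1 − Φ(1.3816)) ≈ 0.1671

By the reflection principle for standard BM, P(τ_b ≤ t) = 2 · P(B_t ≥ b). Since B_t ~ N(0, t), P(B_t ≥ 4.76) = 1 − Φ(4.76/√t) = 1 − Φ(4.76/√11.87) = 1 − Φ(1.3816) ≈ 0.08355. Doubling: P(τ_{4.76} ≤ 11.87) ≈ 2 · 0.08355 = 0.16710 ≈ 0.1671.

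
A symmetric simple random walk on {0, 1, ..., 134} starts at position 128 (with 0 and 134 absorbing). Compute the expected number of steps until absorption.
E[τ | X_0 = 128] = 768

Let v_k = E[τ | X_0 = k]. Boundary: v_0 = v_134 = 0. Recurrence: v_k = 1 + (v_{k-1} + v_{k+1})/2 for 1 ≤ k ≤ 133. The particular solution to v_k − (v_{k-1} + v_{k+1})/2 = 1 is v_k = −k^2. Adding homogeneous solution A + B k and matching boundaries gives v_k = k (134 − k). Substituting k = 128: v_128 = 128 · 6 = 768.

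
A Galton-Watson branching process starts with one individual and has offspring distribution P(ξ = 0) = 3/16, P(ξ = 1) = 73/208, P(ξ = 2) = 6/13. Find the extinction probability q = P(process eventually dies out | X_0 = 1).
q = 13/32

The pgf is f(s) = 3/16 + 73/208·s + 6/13·s². The extinction probability q is the smallest fixed point of f in [0, 1]. Setting s = f(s):
  6/13·s² + (73/208 − 1)·s + 3/16 = 0
  6/13·s² − (3/16 + 6/13)·s + 3/16 = 0
which factors as (s − 1)·(6/13·s − 3/16) = 0, giving roots s = 1 and s = (3/16)/(6/13) = 13/32.
Mean offspring μ = 73/208 + 2·6/13 = 265/208 > 1 (supercritical), so q < 1. The extinction probability is the smaller root: q = (3/16)/(6/13) = 13/32.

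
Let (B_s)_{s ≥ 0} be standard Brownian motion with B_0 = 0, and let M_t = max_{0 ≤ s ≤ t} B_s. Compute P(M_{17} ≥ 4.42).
P(M_{17} ≥ 4.42) = 2·P(B_{17} ≥ 4.42) = 2(1 − Φ(4.42/√17)) ≈ 0.2837

By the reflection principle for Brownian motion, P(M_t ≥ a) = 2 · P(B_t ≥ a) for a ≥ 0. Since B_t ~ N(0, t), P(B_t ≥ 4.42) = 1 − Φ(4.42/√t) = 1 − Φ(4.42/√17) = 1 − Φ(1.0720). So
  P(M_{17} ≥ 4.42) = 2(1 − Φ(1.0720)) ≈ 0.2837.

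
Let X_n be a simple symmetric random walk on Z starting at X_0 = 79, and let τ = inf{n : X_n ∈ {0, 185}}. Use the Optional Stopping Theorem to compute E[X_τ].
E[X_τ] = 79

X_n is a martingale and τ is a bounded-mean stopping time (indeed τ is finite a.s. with bounded expectation since the walk is in a bounded region). By the OST, E[X_τ] = E[X_0] = 79. Equivalently: E[X_τ] = 185 · P(hit 185 first) + 0 · P(hit 0 first) = 185 · (79/185) = 79.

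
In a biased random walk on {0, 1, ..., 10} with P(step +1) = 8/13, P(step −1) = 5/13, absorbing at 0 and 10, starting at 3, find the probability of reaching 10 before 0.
P(hit 10 before 0) = (1 − (5/8)^3) / (1 − (5/8)^10) = 270532608/354658733

Let u_k denote P(reach 10 before 0 | start at k). Boundary: u_0 = 0, u_10 = 1. Recurrence: u_k = 8/13·u_{k+1} + 5/13·u_{k-1} for 1 ≤ k ≤ 9. Try u_k = A + B·r^k with r = q/p = (5/13)/(8/13) = 5/8. Substitution satisfies the recurrence; boundary conditions give:
  u_k = (1 − r^k) / (1 − r^N) = (1 − (5/8)^3) / (1 − (5/8)^10) = 270532608/354658733.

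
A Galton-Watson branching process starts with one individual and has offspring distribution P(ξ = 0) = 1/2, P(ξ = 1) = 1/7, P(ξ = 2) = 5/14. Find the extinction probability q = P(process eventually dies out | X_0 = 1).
q = 1

Mean offspring μ = 0·1/2 + 1·1/7 + 2·5/14 = 6/7 ≤ 1. For μ ≤ 1 with offspring not concentrated at 1, the Galton-Watson process goes extinct almost surely, so q = 1.
(Algebraic check: The pgf is f(s) = 1/2 + 1/7·s + 5/14·s². The extinction probability q is the smallest fixed point of f in [0, 1]. Setting s = f(s):
  5/14·s² + (1/7 − 1)·s + 1/2 = 0
  5/14·s² − (1/2 + 5/14)·s + 1/2 = 0
which factors as (s − 1)·(5/14·s − 1/2) = 0, giving roots s = 1 and s = (1/2)/(5/14) = 7/5. Since 7/5 ≥ 1, the smallest root in [0, 1] is s = 1.)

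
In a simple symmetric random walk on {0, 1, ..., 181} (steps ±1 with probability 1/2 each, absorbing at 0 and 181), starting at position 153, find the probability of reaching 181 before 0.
P(hit 181 before 0) = 153/181

Let u_k = P(hit 181 before 0 | start at k). Then u_0 = 0, u_181 = 1, and u_k = u_{k-1}/2 + u_{k+1}/2 for 1 ≤ k ≤ 180. This harmonic recurrence is solved by u_k = k/181, giving u_153 = 153/181.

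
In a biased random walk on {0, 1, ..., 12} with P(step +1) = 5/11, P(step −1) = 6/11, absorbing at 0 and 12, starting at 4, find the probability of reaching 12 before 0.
P(hit 12 before 0) = (1 − (6/5)^4) / (1 − (6/5)^12) = 390625/2880241

Let u_k denote P(reach 12 before 0 | start at k). Boundary: u_0 = 0, u_12 = 1. Recurrence: u_k = 5/11·u_{k+1} + 6/11·u_{k-1} for 1 ≤ k ≤ 11. Try u_k = A + B·r^k with r = q/p = (6/11)/(5/11) = 6/5. Substitution satisfies the recurrence; boundary conditions give:
  u_k = (1 − r^k) / (1 − r^N) = (1 − (6/5)^4) / (1 − (6/5)^12) = 390625/2880241.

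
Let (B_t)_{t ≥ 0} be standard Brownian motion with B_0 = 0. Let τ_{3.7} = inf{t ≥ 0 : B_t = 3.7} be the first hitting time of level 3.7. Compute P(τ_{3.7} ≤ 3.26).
P(τ_{3.7} ≤ 3.26) = 2(1 − Φ(3.7/√3.26)) = 2(1 − Φ(2.0492)) ≈ 0.0404

By the reflection principle for standard BM, P(τ_b ≤ t) = 2 · P(B_t ≥ b). Since B_t ~ N(0, t), P(B_t ≥ 3.7) = 1 − Φ(3.7/√t) = 1 − Φ(3.7/√3.26) = 1 − Φ(2.0492) ≈ 0.02022. Doubling: P(τ_{3.7} ≤ 3.26) ≈ 2 · 0.02022 = 0.04044 ≈ 0.0404.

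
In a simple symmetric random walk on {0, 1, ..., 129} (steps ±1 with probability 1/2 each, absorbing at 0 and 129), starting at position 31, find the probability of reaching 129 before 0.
P(hit 129 before 0) = 31/129

Let u_k = P(hit 129 before 0 | start at k). Then u_0 = 0, u_129 = 1, and u_k = u_{k-1}/2 + u_{k+1}/2 for 1 ≤ k ≤ 128. This harmonic recurrence is solved by u_k = k/129, giving u_31 = 31/129.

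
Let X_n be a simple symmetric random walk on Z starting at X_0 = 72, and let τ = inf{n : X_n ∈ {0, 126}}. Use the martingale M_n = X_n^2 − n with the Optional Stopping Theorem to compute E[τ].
E[τ] = 3888

M_n = X_n^2 − n is a martingale (since E[X_{n+1}^2 | F_n] = X_n^2 + 1). By OST (τ has finite mean in a bounded region), E[M_τ] = E[M_0] = X_0^2 − 0 = 72^2 = 5184. Also E[M_τ] = E[X_τ^2] − E[τ]. The walk exits at 0 or 126, with P(hit 126 first) = 72/126, so E[X_τ^2] = 126^2 · 72/126 + 0 = 9072. Thus E[τ] = E[X_τ^2] − E[M_τ] = 9072 − 5184 = 3888 = 72(126 − 72) = 3888.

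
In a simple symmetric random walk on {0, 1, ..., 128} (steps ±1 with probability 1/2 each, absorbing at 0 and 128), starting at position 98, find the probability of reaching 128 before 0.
P(hit 128 before 0) = 98/128 = 49/64

Let u_k = P(hit 128 before 0 | start at k). Then u_0 = 0, u_128 = 1, and u_k = u_{k-1}/2 + u_{k+1}/2 for 1 ≤ k ≤ 127. This harmonic recurrence is solved by u_k = k/128, giving u_98 = 98/128 = 49/64.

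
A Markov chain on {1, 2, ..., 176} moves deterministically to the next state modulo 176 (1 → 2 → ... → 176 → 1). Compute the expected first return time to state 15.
E[T_15 | X_0 = 15] = 176

The chain cycles deterministically, so starting at state 15 it returns in exactly 176 steps. Equivalently, the stationary distribution is uniform π_j = 1/176 for every state j, so by Kac's formula E[T_15] = 1/π_15 = 176.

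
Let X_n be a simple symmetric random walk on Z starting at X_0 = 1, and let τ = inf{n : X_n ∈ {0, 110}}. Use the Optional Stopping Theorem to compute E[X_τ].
E[X_τ] = 1

X_n is a martingale and τ is a bounded-mean stopping time (indeed τ is finite a.s. with bounded expectation since the walk is in a bounded region). By the OST, E[X_τ] = E[X_0] = 1. Equivalently: E[X_τ] = 110 · P(hit 110 first) + 0 · P(hit 0 first) = 110 · (1/110) = 1.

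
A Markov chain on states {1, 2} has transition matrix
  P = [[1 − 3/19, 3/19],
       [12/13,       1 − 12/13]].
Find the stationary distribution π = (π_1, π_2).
π_1 = 76/89, π_2 = 13/89

Solve πP = π with π_1 + π_2 = 1. From πP = π: π_1 · (1 − 3/19) + π_2 · 12/13 = π_1 ⇒ π_2 · 12/13 = π_1 · 3/19 ⇒ π_2/π_1 = (3/19)/(12/13) = 13/76. Together with π_1 + π_2 = 1:
  π_1 = (12/13)/(3/19 + 12/13) = (12/13)/(267/247) = 76/89,
  π_2 = (3/19)/(3/19 + 12/13) = (3/19)/(267/247) = 13/89.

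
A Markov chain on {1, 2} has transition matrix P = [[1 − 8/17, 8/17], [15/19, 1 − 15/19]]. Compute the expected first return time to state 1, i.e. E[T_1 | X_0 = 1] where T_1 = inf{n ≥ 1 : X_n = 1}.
E[T_1 | X_0 = 1] = 1/π_1 = 407/255

For an irreducible recurrent Markov chain with stationary distribution π, E[T_i | X_0 = i] = 1/π_i (Kac's formula). Here π_1 = (15/19)/(8/17 + 15/19) = (15/19)/(407/323) = 255/407, so E[T_1 | X_0 = 1] = 1/π_1 = (8/17 + 15/19)/(15/19) = (407/323)/(15/19) = 407/255.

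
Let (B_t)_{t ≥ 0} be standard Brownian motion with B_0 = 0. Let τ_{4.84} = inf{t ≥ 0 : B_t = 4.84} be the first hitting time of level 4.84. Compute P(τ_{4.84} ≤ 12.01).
P(τ_{4.84} ≤ 12.01) = 2(1 − Φ(4.84/√12.01)) = 2(1 − Φ(1.3966)) ≈ 0.1625

By the reflection principle for standard BM, P(τ_b ≤ t) = 2 · P(B_t ≥ b). Since B_t ~ N(0, t), P(B_t ≥ 4.84) = 1 − Φ(4.84/√t) = 1 − Φ(4.84/√12.01) = 1 − Φ(1.3966) ≈ 0.08127. Doubling: P(τ_{4.84} ≤ 12.01) ≈ 2 · 0.08127 = 0.16254 ≈ 0.1625.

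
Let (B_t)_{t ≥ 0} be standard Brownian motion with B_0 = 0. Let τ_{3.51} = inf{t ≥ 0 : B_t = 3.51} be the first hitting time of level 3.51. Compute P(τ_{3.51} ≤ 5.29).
P(τ_{3.51} ≤ 5.29) = 2(1 − Φ(3.51/√5.29)) = 2(1 − Φ(1.5261)) ≈ 0.1270

By the reflection principle for standard BM, P(τ_b ≤ t) = 2 · P(B_t ≥ b). Since B_t ~ N(0, t), P(B_t ≥ 3.51) = 1 − Φ(3.51/√t) = 1 − Φ(3.51/√5.29) = 1 − Φ(1.5261) ≈ 0.06349. Doubling: P(τ_{3.51} ≤ 5.29) ≈ 2 · 0.06349 = 0.12698 ≈ 0.1270.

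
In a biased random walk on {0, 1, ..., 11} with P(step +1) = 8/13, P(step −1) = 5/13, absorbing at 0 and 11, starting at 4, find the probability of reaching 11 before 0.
P(hit 11 before 0) = (1 − (5/8)^4) / (1 − (5/8)^11) = 2426404864/2847035489

Let u_k denote P(reach 11 before 0 | start at k). Boundary: u_0 = 0, u_11 = 1. Recurrence: u_k = 8/13·u_{k+1} + 5/13·u_{k-1} for 1 ≤ k ≤ 10. Try u_k = A + B·r^k with r = q/p = (5/13)/(8/13) = 5/8. Substitution satisfies the recurrence; boundary conditions give:
  u_k = (1 − r^k) / (1 − r^N) = (1 − (5/8)^4) / (1 − (5/8)^11) = 2426404864/2847035489.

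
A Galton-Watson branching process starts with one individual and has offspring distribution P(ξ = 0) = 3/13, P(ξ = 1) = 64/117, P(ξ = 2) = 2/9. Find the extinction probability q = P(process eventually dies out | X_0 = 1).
q = 1

Mean offspring μ = 0·3/13 + 1·64/117 + 2·2/9 = 116/117 ≤ 1. For μ ≤ 1 with offspring not concentrated at 1, the Galton-Watson process goes extinct almost surely, so q = 1.
(Algebraic check: The pgf is f(s) = 3/13 + 64/117·s + 2/9·s². The extinction probability q is the smallest fixed point of f in [0, 1]. Setting s = f(s):
  2/9·s² + (64/117 − 1)·s + 3/13 = 0
  2/9·s² − (3/13 + 2/9)·s + 3/13 = 0
which factors as (s − 1)·(2/9·s − 3/13) = 0, giving roots s = 1 and s = (3/13)/(2/9) = 27/26. Since 27/26 ≥ 1, the smallest root in [0, 1] is s = 1.)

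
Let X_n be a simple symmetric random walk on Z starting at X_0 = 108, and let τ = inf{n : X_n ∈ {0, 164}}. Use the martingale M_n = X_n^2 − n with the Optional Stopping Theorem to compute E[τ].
E[τ] = 6048

M_n = X_n^2 − n is a martingale (since E[X_{n+1}^2 | F_n] = X_n^2 + 1). By OST (τ has finite mean in a bounded region), E[M_τ] = E[M_0] = X_0^2 − 0 = 108^2 = 11664. Also E[M_τ] = E[X_τ^2] − E[τ]. The walk exits at 0 or 164, with P(hit 164 first) = 108/164, so E[X_τ^2] = 164^2 · 108/164 + 0 = 17712. Thus E[τ] = E[X_τ^2] − E[M_τ] = 17712 − 11664 = 6048 = 108(164 − 108) = 6048.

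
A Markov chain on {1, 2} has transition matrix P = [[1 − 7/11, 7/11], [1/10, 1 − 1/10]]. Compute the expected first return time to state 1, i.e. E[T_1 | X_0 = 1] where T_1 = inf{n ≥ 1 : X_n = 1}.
E[T_1 | X_0 = 1] = 1/π_1 = 81/11

For an irreducible recurrent Markov chain with stationary distribution π, E[T_i | X_0 = i] = 1/π_i (Kac's formula). Here π_1 = (1/10)/(7/11 + 1/10) = (1/10)/(81/110) = 11/81, so E[T_1 | X_0 = 1] = 1/π_1 = (7/11 + 1/10)/(1/10) = (81/110)/(1/10) = 81/11.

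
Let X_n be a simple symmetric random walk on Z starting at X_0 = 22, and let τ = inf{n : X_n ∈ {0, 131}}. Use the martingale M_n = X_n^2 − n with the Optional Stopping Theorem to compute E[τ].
E[τ] = 2398

M_n = X_n^2 − n is a martingale (since E[X_{n+1}^2 | F_n] = X_n^2 + 1). By OST (τ has finite mean in a bounded region), E[M_τ] = E[M_0] = X_0^2 − 0 = 22^2 = 484. Also E[M_τ] = E[X_τ^2] − E[τ]. The walk exits at 0 or 131, with P(hit 131 first) = 22/131, so E[X_τ^2] = 131^2 · 22/131 + 0 = 2882. Thus E[τ] = E[X_τ^2] − E[M_τ] = 2882 − 484 = 2398 = 22(131 − 22) = 2398.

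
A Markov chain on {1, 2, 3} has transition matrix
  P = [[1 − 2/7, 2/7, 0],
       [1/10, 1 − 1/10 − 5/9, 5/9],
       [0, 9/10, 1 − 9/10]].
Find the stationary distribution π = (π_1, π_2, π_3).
π = (567/3187, 1620/3187, 1000/3187)

This is a birth-death chain on three states, which satisfies detailed balance: π_1 · P_{12} = π_2 · P_{21} and π_2 · P_{23} = π_3 · P_{32}.
From π_1 · 2/7 = π_2 · 1/10: π_2/π_1 = (2/7)/(1/10) = 20/7.
From π_2 · 5/9 = π_3 · 9/10: π_3/π_2 = (5/9)/(9/10) = 50/81.
Take π_1 proportional to 1; then unnormalized π = (1, 20/7, 1000/567). Normalize by dividing by the sum 3187/567:
  π = (567/3187, 1620/3187, 1000/3187).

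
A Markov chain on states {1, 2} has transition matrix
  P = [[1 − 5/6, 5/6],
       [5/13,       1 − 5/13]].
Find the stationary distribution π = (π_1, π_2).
π_1 = 6/19, π_2 = 13/19

Solve πP = π with π_1 + π_2 = 1. From πP = π: π_1 · (1 − 5/6) + π_2 · 5/13 = π_1 ⇒ π_2 · 5/13 = π_1 · 5/6 ⇒ π_2/π_1 = (5/6)/(5/13) = 13/6. Together with π_1 + π_2 = 1:
  π_1 = (5/13)/(5/6 + 5/13) = (5/13)/(95/78) = 6/19,
  π_2 = (5/6)/(5/6 + 5/13) = (5/6)/(95/78) = 13/19.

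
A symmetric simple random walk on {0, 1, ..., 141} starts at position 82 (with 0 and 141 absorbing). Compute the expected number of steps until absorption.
E[τ | X_0 = 82] = 4838

Let v_k = E[τ | X_0 = k]. Boundary: v_0 = v_141 = 0. Recurrence: v_k = 1 + (v_{k-1} + v_{k+1})/2 for 1 ≤ k ≤ 140. The particular solution to v_k − (v_{k-1} + v_{k+1})/2 = 1 is v_k = −k^2. Adding homogeneous solution A + B k and matching boundaries gives v_k = k (141 − k). Substituting k = 82: v_82 = 82 · 59 = 4838.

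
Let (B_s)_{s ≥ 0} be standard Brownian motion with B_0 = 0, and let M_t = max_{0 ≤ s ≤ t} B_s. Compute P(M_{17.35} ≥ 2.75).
P(M_{17.35} ≥ 2.75) = 2·P(B_{17.35} ≥ 2.75) = 2(1 − Φ(2.75/√17.35)) ≈ 0.5091

By the reflection principle for Brownian motion, P(M_t ≥ a) = 2 · P(B_t ≥ a) for a ≥ 0. Since B_t ~ N(0, t), P(B_t ≥ 2.75) = 1 − Φ(2.75/√t) = 1 − Φ(2.75/√17.35) = 1 − Φ(0.6602). So
  P(M_{17.35} ≥ 2.75) = 2(1 − Φ(0.6602)) ≈ 0.5091.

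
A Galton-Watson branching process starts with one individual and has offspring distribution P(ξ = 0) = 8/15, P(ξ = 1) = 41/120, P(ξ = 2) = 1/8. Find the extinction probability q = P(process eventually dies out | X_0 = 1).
q = 1

Mean offspring μ = 0·8/15 + 1·41/120 + 2·1/8 = 71/120 ≤ 1. For μ ≤ 1 with offspring not concentrated at 1, the Galton-Watson process goes extinct almost surely, so q = 1.
(Algebraic check: The pgf is f(s) = 8/15 + 41/120·s + 1/8·s². The extinction probability q is the smallest fixed point of f in [0, 1]. Setting s = f(s):
  1/8·s² + (41/120 − 1)·s + 8/15 = 0
  1/8·s² − (8/15 + 1/8)·s + 8/15 = 0
which factors as (s − 1)·(1/8·s − 8/15) = 0, giving roots s = 1 and s = (8/15)/(1/8) = 64/15. Since 64/15 ≥ 1, the smallest root in [0, 1] is s = 1.)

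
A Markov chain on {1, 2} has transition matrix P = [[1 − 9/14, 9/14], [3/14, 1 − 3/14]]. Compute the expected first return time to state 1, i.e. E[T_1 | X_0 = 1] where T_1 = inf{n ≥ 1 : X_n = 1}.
E[T_1 | X_0 = 1] = 1/π_1 = 4

For an irreducible recurrent Markov chain with stationary distribution π, E[T_i | X_0 = i] = 1/π_i (Kac's formula). Here π_1 = (3/14)/(9/14 + 3/14) = (3/14)/(6/7) = 1/4, so E[T_1 | X_0 = 1] = 1/π_1 = (9/14 + 3/14)/(3/14) = (6/7)/(3/14) = 4.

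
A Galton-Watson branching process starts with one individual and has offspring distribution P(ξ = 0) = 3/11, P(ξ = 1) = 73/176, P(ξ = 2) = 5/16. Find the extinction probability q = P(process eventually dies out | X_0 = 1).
q = 48/55

The pgf is f(s) = 3/11 + 73/176·s + 5/16·s². The extinction probability q is the smallest fixed point of f in [0, 1]. Setting s = f(s):
  5/16·s² + (73/176 − 1)·s + 3/11 = 0
  5/16·s² − (3/11 + 5/16)·s + 3/11 = 0
which factors as (s − 1)·(5/16·s − 3/11) = 0, giving roots s = 1 and s = (3/11)/(5/16) = 48/55.
Mean offspring μ = 73/176 + 2·5/16 = 183/176 > 1 (supercritical), so q < 1. The extinction probability is the smaller root: q = (3/11)/(5/16) = 48/55.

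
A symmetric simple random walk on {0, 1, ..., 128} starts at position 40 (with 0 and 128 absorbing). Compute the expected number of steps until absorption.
E[τ | X_0 = 40] = 3520

Let v_k = E[τ | X_0 = k]. Boundary: v_0 = v_128 = 0. Recurrence: v_k = 1 + (v_{k-1} + v_{k+1})/2 for 1 ≤ k ≤ 127. The particular solution to v_k − (v_{k-1} + v_{k+1})/2 = 1 is v_k = −k^2. Adding homogeneous solution A + B k and matching boundaries gives v_k = k (128 − k). Substituting k = 40: v_40 = 40 · 88 = 3520.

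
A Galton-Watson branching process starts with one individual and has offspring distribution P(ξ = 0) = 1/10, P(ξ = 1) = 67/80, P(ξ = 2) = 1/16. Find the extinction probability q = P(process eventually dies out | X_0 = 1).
q = 1

Mean offspring μ = 0·1/10 + 1·67/80 + 2·1/16 = 77/80 ≤ 1. For μ ≤ 1 with offspring not concentrated at 1, the Galton-Watson process goes extinct almost surely, so q = 1.
(Algebraic check: The pgf is f(s) = 1/10 + 67/80·s + 1/16·s². The extinction probability q is the smallest fixed point of f in [0, 1]. Setting s = f(s):
  1/16·s² + (67/80 − 1)·s + 1/10 = 0
  1/16·s² − (1/10 + 1/16)·s + 1/10 = 0
which factors as (s − 1)·(1/16·s − 1/10) = 0, giving roots s = 1 and s = (1/10)/(1/16) = 8/5. Since 8/5 ≥ 1, the smallest root in [0, 1] is s = 1.)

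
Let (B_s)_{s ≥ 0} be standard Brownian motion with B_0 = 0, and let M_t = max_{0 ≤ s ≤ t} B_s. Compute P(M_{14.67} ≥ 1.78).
P(M_{14.67} ≥ 1.78) = 2·P(B_{14.67} ≥ 1.78) = 2(1 − Φ(1.78/√14.67)) ≈ 0.6421

By the reflection principle for Brownian motion, P(M_t ≥ a) = 2 · P(B_t ≥ a) for a ≥ 0. Since B_t ~ N(0, t), P(B_t ≥ 1.78) = 1 − Φ(1.78/√t) = 1 − Φ(1.78/√14.67) = 1 − Φ(0.4647). So
  P(M_{14.67} ≥ 1.78) = 2(1 − Φ(0.4647)) ≈ 0.6421.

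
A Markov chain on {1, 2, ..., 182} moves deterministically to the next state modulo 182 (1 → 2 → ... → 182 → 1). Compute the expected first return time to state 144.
E[T_144 | X_0 = 144] = 182

The chain cycles deterministically, so starting at state 144 it returns in exactly 182 steps. Equivalently, the stationary distribution is uniform π_j = 1/182 for every state j, so by Kac's formula E[T_144] = 1/π_144 = 182.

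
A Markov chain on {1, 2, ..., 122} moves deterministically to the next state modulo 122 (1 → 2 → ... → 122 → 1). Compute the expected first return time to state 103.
E[T_103 | X_0 = 103] = 122

The chain cycles deterministically, so starting at state 103 it returns in exactly 122 steps. Equivalently, the stationary distribution is uniform π_j = 1/122 for every state j, so by Kac's formula E[T_103] = 1/π_103 = 122.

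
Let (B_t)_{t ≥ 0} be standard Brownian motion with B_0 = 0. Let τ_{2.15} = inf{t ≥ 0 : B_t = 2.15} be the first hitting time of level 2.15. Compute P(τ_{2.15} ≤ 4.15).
P(τ_{2.15} ≤ 4.15) = 2(1 − Φ(2.15/√4.15)) = 2(1 − Φ(1.0554)) ≈ 0.2912

By the reflection principle for standard BM, P(τ_b ≤ t) = 2 · P(B_t ≥ b). Since B_t ~ N(0, t), P(B_t ≥ 2.15) = 1 − Φ(2.15/√t) = 1 − Φ(2.15/√4.15) = 1 − Φ(1.0554) ≈ 0.14562. Doubling: P(τ_{2.15} ≤ 4.15) ≈ 2 · 0.14562 = 0.29124 ≈ 0.2912.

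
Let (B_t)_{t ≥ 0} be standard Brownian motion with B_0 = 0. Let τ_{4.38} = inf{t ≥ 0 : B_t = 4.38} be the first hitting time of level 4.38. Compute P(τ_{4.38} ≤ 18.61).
P(τ_{4.38} ≤ 18.61) = 2(1 − Φ(4.38/√18.61)) = 2(1 − Φ(1.0153)) ≈ 0.3100

By the reflection principle for standard BM, P(τ_b ≤ t) = 2 · P(B_t ≥ b). Since B_t ~ N(0, t), P(B_t ≥ 4.38) = 1 − Φ(4.38/√t) = 1 − Φ(4.38/√18.61) = 1 − Φ(1.0153) ≈ 0.15498. Doubling: P(τ_{4.38} ≤ 18.61) ≈ 2 · 0.15498 = 0.30996 ≈ 0.3100.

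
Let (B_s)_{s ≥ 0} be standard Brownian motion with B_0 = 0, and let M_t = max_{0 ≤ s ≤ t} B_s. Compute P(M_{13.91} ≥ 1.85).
P(M_{13.91} ≥ 1.85) = 2·P(B_{13.91} ≥ 1.85) = 2(1 − Φ(1.85/√13.91)) ≈ 0.6199

By the reflection principle for Brownian motion, P(M_t ≥ a) = 2 · P(B_t ≥ a) for a ≥ 0. Since B_t ~ N(0, t), P(B_t ≥ 1.85) = 1 − Φ(1.85/√t) = 1 − Φ(1.85/√13.91) = 1 − Φ(0.4960). So
  P(M_{13.91} ≥ 1.85) = 2(1 − Φ(0.4960)) ≈ 0.6199.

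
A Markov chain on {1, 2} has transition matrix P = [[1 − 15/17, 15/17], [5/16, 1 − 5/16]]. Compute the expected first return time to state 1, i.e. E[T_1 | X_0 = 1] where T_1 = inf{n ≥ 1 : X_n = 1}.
E[T_1 | X_0 = 1] = 1/π_1 = 65/17

For an irreducible recurrent Markov chain with stationary distribution π, E[T_i | X_0 = i] = 1/π_i (Kac's formula). Here π_1 = (5/16)/(15/17 + 5/16) = (5/16)/(325/272) = 17/65, so E[T_1 | X_0 = 1] = 1/π_1 = (15/17 + 5/16)/(5/16) = (325/272)/(5/16) = 65/17.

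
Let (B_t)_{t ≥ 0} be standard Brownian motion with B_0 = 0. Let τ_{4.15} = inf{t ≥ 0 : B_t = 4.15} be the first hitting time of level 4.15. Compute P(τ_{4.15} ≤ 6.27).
P(τ_{4.15} ≤ 6.27) = 2(1 − Φ(4.15/√6.27)) = 2(1 − Φ(1.6574)) ≈ 0.0974

By the reflection principle for standard BM, P(τ_b ≤ t) = 2 · P(B_t ≥ b). Since B_t ~ N(0, t), P(B_t ≥ 4.15) = 1 − Φ(4.15/√t) = 1 − Φ(4.15/√6.27) = 1 − Φ(1.6574) ≈ 0.04872. Doubling: P(τ_{4.15} ≤ 6.27) ≈ 2 · 0.04872 = 0.09744 ≈ 0.0974.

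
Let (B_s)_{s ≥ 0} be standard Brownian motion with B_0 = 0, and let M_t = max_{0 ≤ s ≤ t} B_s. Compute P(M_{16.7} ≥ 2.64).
P(M_{16.7} ≥ 2.64) = 2·P(B_{16.7} ≥ 2.64) = 2(1 − Φ(2.64/√16.7)) ≈ 0.5183

By the reflection principle for Brownian motion, P(M_t ≥ a) = 2 · P(B_t ≥ a) for a ≥ 0. Since B_t ~ N(0, t), P(B_t ≥ 2.64) = 1 − Φ(2.64/√t) = 1 − Φ(2.64/√16.7) = 1 − Φ(0.6460). So
  P(M_{16.7} ≥ 2.64) = 2(1 − Φ(0.6460)) ≈ 0.5183.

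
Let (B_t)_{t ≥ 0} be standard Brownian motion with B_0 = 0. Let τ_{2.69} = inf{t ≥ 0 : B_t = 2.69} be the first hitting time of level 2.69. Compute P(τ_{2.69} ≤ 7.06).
P(τ_{2.69} ≤ 7.06) = 2(1 − Φ(2.69/√7.06)) = 2(1 − Φ(1.0124)) ≈ 0.3113

By the reflection principle for standard BM, P(τ_b ≤ t) = 2 · P(B_t ≥ b). Since B_t ~ N(0, t), P(B_t ≥ 2.69) = 1 − Φ(2.69/√t) = 1 − Φ(2.69/√7.06) = 1 − Φ(1.0124) ≈ 0.15567. Doubling: P(τ_{2.69} ≤ 7.06) ≈ 2 · 0.15567 = 0.31134 ≈ 0.3113.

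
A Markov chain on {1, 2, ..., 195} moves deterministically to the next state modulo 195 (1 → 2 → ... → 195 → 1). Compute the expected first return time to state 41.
E[T_41 | X_0 = 41] = 195

The chain cycles deterministically, so starting at state 41 it returns in exactly 195 steps. Equivalently, the stationary distribution is uniform π_j = 1/195 for every state j, so by Kac's formula E[T_41] = 1/π_41 = 195.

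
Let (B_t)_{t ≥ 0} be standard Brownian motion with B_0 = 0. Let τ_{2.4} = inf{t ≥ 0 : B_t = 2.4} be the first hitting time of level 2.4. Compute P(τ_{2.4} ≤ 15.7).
P(τ_{2.4} ≤ 15.7) = 2(1 − Φ(2.4/√15.7)) = 2(1 − Φ(0.6057)) ≈ 0.5447

By the reflection principle for standard BM, P(τ_b ≤ t) = 2 · P(B_t ≥ b). Since B_t ~ N(0, t), P(B_t ≥ 2.4) = 1 − Φ(2.4/√t) = 1 − Φ(2.4/√15.7) = 1 − Φ(0.6057) ≈ 0.27236. Doubling: P(τ_{2.4} ≤ 15.7) ≈ 2 · 0.27236 = 0.54472 ≈ 0.5447.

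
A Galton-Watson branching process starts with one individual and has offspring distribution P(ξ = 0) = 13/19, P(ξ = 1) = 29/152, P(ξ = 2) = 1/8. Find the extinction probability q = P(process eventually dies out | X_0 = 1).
q = 1

Mean offspring μ = 0·13/19 + 1·29/152 + 2·1/8 = 67/152 ≤ 1. For μ ≤ 1 with offspring not concentrated at 1, the Galton-Watson process goes extinct almost surely, so q = 1.
(Algebraic check: The pgf is f(s) = 13/19 + 29/152·s + 1/8·s². The extinction probability q is the smallest fixed point of f in [0, 1]. Setting s = f(s):
  1/8·s² + (29/152 − 1)·s + 13/19 = 0
  1/8·s² − (13/19 + 1/8)·s + 13/19 = 0
which factors as (s − 1)·(1/8·s − 13/19) = 0, giving roots s = 1 and s = (13/19)/(1/8) = 104/19. Since 104/19 ≥ 1, the smallest root in [0, 1] is s = 1.)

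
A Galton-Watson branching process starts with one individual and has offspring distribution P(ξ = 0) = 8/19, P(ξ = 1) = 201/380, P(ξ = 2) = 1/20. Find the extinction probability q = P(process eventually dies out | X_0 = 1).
q = 1

Mean offspring μ = 0·8/19 + 1·201/380 + 2·1/20 = 239/380 ≤ 1. For μ ≤ 1 with offspring not concentrated at 1, the Galton-Watson process goes extinct almost surely, so q = 1.
(Algebraic check: The pgf is f(s) = 8/19 + 201/380·s + 1/20·s². The extinction probability q is the smallest fixed point of f in [0, 1]. Setting s = f(s):
  1/20·s² + (201/380 − 1)·s + 8/19 = 0
  1/20·s² − (8/19 + 1/20)·s + 8/19 = 0
which factors as (s − 1)·(1/20·s − 8/19) = 0, giving roots s = 1 and s = (8/19)/(1/20) = 160/19. Since 160/19 ≥ 1, the smallest root in [0, 1] is s = 1.)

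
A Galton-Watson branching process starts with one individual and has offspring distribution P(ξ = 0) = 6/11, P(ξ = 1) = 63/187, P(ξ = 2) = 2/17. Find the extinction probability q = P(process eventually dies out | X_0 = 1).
q = 1

Mean offspring μ = 0·6/11 + 1·63/187 + 2·2/17 = 107/187 ≤ 1. For μ ≤ 1 with offspring not concentrated at 1, the Galton-Watson process goes extinct almost surely, so q = 1.
(Algebraic check: The pgf is f(s) = 6/11 + 63/187·s + 2/17·s². The extinction probability q is the smallest fixed point of f in [0, 1]. Setting s = f(s):
  2/17·s² + (63/187 − 1)·s + 6/11 = 0
  2/17·s² − (6/11 + 2/17)·s + 6/11 = 0
which factors as (s − 1)·(2/17·s − 6/11) = 0, giving roots s = 1 and s = (6/11)/(2/17) = 51/11. Since 51/11 ≥ 1, the smallest root in [0, 1] is s = 1.)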